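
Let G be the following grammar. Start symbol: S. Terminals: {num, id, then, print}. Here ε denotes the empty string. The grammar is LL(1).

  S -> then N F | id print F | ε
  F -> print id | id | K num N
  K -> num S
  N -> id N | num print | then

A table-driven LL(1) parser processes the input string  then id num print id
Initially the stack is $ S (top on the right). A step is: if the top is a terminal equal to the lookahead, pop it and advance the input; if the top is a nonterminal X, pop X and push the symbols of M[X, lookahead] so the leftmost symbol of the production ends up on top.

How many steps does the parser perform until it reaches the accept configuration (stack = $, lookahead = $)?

     Stack          Input                   Action
  1  $ S            then id num print id $  expand S -> then N F
  2  $ F N then     then id num print id $  match then
  3  $ F N          id num print id $       expand N -> id N
  4  $ F N id       id num print id $       match id
  5  $ F N          num print id $          expand N -> num print
  6  $ F print num  num print id $          match num
  7  $ F print      print id $              match print
  8  $ F            id $                    expand F -> id
  9  $ id           id $                    match id
Accept reached after 9 steps.

9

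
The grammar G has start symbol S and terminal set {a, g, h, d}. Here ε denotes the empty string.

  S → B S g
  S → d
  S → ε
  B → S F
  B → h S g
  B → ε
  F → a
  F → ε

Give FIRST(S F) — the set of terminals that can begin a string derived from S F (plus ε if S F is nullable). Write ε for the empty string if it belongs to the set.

FIRST(F): from F→a we get {a}; from F→ε we get {ε}. So FIRST(F) = {ε, a}.
FIRST(S): from S→B S g we get {a, d, g, h}; from S→d we get {d}; from S→ε we get {ε}. So FIRST(S) = {ε, a, d, g, h}.
FIRST(B): from B→S F we get {ε, a, d, g, h}; from B→h S g we get {h}; from B→ε we get {ε}. So FIRST(B) = {ε, a, d, g, h}.
FIRST(S F): take FIRST of each symbol in turn, carrying on past any symbol whose FIRST contains ε; result {ε, a, d, g, h}.

{ε, a, d, g, h}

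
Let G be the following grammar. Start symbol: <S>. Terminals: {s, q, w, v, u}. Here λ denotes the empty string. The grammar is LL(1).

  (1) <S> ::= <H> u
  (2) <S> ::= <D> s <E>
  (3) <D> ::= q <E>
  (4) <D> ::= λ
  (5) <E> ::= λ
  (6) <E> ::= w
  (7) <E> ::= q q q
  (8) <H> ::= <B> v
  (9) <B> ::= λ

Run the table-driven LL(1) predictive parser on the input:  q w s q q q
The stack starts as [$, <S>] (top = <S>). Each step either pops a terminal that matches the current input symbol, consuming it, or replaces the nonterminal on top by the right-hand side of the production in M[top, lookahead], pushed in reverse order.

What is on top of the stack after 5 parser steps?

s

     Stack          Input          Action
  1  $ <S>          q w s q q q $  expand <S> ::= <D> s <E>
  2  $ <E> s <D>    q w s q q q $  expand <D> ::= q <E>
  3  $ <E> s <E> q  q w s q q q $  match q
  4  $ <E> s <E>    w s q q q $    expand <E> ::= w
  5  $ <E> s w      w s q q q $    match w
Stack after step 5: $ <E> s (top = s).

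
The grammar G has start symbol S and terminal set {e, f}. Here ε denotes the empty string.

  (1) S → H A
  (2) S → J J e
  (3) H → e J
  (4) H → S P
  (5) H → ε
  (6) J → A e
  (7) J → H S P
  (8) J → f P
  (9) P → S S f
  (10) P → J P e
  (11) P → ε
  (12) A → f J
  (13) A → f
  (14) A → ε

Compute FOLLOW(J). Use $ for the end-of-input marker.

FIRST(A): from A→f J we get {f}; from A→f we get {f}; from A→ε we get {ε}. So FIRST(A) = {ε, f}.
FIRST(S): from S→H A we get {ε, e, f}; from S→J J e we get {e, f}. So FIRST(S) = {ε, e, f}.
FIRST(H): from H→e J we get {e}; from H→S P we get {ε, e, f}; from H→ε we get {ε}. So FIRST(H) = {ε, e, f}.
FIRST(J): from J→A e we get {e, f}; from J→H S P we get {ε, e, f}; from J→f P we get {f}. So FIRST(J) = {ε, e, f}.
FIRST(P): from P→S S f we get {e, f}; from P→J P e we get {e, f}; from P→ε we get {ε}. So FIRST(P) = {ε, e, f}.
FOLLOW(S) includes $ since S is the start symbol.
FOLLOW(S): in H→S P, S is followed by P with FIRST {ε, e, f}; in H→S P, the suffix after S is nullable, so FOLLOW(S) ⊇ FOLLOW(H) = {$, e, f}; in J→H S P, S is followed by P with FIRST {ε, e, f}; in J→H S P, the suffix after S is nullable, so FOLLOW(S) ⊇ FOLLOW(J) = {$, e, f}; in P→S S f (occurrence 1), S is followed by S f with FIRST {e, f}; in P→S S f (occurrence 2), S is followed by f with FIRST {f}. Thus FOLLOW(S) = {$, e, f}.
FOLLOW(A): in S→H A, the suffix after A is empty, so FOLLOW(A) ⊇ FOLLOW(S) = {$, e, f}; in J→A e, A is followed by e with FIRST {e}. Thus FOLLOW(A) = {$, e, f}.
FOLLOW(H): in S→H A, H is followed by A with FIRST {ε, f}; in S→H A, the suffix after H is nullable, so FOLLOW(H) ⊇ FOLLOW(S) = {$, e, f}; in J→H S P, H is followed by S P with FIRST {ε, e, f}; in J→H S P, the suffix after H is nullable, so FOLLOW(H) ⊇ FOLLOW(J) = {$, e, f}. Thus FOLLOW(H) = {$, e, f}.
FOLLOW(J): in S→J J e (occurrence 1), J is followed by J e with FIRST {e, f}; in S→J J e (occurrence 2), J is followed by e with FIRST {e}; in H→e J, the suffix after J is empty, so FOLLOW(J) ⊇ FOLLOW(H) = {$, e, f}; in P→J P e, J is followed by P e with FIRST {e, f}; in A→f J, the suffix after J is empty, so FOLLOW(J) ⊇ FOLLOW(A) = {$, e, f}. Thus FOLLOW(J) = {$, e, f}.
FOLLOW(P): in H→S P, the suffix after P is empty, so FOLLOW(P) ⊇ FOLLOW(H) = {$, e, f}; in J→H S P, the suffix after P is empty, so FOLLOW(P) ⊇ FOLLOW(J) = {$, e, f}; in J→f P, the suffix after P is empty, so FOLLOW(P) ⊇ FOLLOW(J) = {$, e, f}; in P→J P e, P is followed by e with FIRST {e}. Thus FOLLOW(P) = {$, e, f}.

{$, e, f}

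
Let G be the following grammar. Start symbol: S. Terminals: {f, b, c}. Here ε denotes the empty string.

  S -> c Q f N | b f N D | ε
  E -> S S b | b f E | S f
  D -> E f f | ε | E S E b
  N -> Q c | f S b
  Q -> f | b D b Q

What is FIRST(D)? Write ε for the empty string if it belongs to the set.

FIRST(S): from S->c Q f N we get {c}; from S->b f N D we get {b}; from S->ε we get {ε}. So FIRST(S) = {ε, b, c}.
FIRST(Q): from Q->f we get {f}; from Q->b D b Q we get {b}. So FIRST(Q) = {b, f}.
FIRST(E): from E->S S b we get {b, c}; from E->b f E we get {b}; from E->S f we get {b, c, f}. So FIRST(E) = {b, c, f}.
FIRST(N): from N->Q c we get {b, f}; from N->f S b we get {f}. So FIRST(N) = {b, f}.
FIRST(D): from D->E f f we get {b, c, f}; from D->ε we get {ε}; from D->E S E b we get {b, c, f}. So FIRST(D) = {ε, b, c, f}.

{ε, b, c, f}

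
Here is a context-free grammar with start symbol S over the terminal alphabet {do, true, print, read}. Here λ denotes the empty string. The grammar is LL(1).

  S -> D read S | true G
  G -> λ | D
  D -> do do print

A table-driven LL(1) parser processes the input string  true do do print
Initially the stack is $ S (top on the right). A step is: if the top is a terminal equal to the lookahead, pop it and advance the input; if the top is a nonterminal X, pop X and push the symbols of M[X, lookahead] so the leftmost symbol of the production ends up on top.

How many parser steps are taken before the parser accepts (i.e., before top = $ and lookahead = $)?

7

step 1: stack=$ S  input=true do do print $  — expand S -> true G
step 2: stack=$ G true  input=true do do print $  — match true
step 3: stack=$ G  input=do do print $  — expand G -> D
step 4: stack=$ D  input=do do print $  — expand D -> do do print
step 5: stack=$ print do do  input=do do print $  — match do
step 6: stack=$ print do  input=do print $  — match do
step 7: stack=$ print  input=print $  — match print
Accept reached after 7 steps.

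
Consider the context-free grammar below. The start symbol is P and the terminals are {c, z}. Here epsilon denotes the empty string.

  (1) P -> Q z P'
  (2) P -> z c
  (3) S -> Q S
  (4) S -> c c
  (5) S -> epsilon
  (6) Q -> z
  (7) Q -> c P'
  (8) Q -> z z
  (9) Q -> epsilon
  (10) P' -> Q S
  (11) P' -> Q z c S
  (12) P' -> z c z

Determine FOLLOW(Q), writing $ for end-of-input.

FIRST(Q): from Q->z we get {z}; from Q->c P' we get {c}; from Q->z z we get {z}; from Q->epsilon we get {epsilon}. So FIRST(Q) = {epsilon, c, z}.
FIRST(P): from P->Q z P' we get {c, z}; from P->z c we get {z}. So FIRST(P) = {c, z}.
FIRST(S): from S->Q S we get {epsilon, c, z}; from S->c c we get {c}; from S->epsilon we get {epsilon}. So FIRST(S) = {epsilon, c, z}.
FIRST(P'): from P'->Q S we get {epsilon, c, z}; from P'->Q z c S we get {c, z}; from P'->z c z we get {z}. So FIRST(P') = {epsilon, c, z}.
FOLLOW(P) includes $ since P is the start symbol.
FOLLOW(P): P appears on no right-hand side. Thus FOLLOW(P) = {$}.
FOLLOW(S): in S->Q S, the suffix after S is empty (adds nothing new); in P'->Q S, the suffix after S is empty, so FOLLOW(S) ⊇ FOLLOW(P') = {$, c, z}; in P'->Q z c S, the suffix after S is empty, so FOLLOW(S) ⊇ FOLLOW(P') = {$, c, z}. Thus FOLLOW(S) = {$, c, z}.
FOLLOW(Q): in P->Q z P', Q is followed by z P' with FIRST {z}; in S->Q S, Q is followed by S with FIRST {epsilon, c, z}; in S->Q S, the suffix after Q is nullable, so FOLLOW(Q) ⊇ FOLLOW(S) = {$, c, z}; in P'->Q S, Q is followed by S with FIRST {epsilon, c, z}; in P'->Q S, the suffix after Q is nullable, so FOLLOW(Q) ⊇ FOLLOW(P') = {$, c, z}; in P'->Q z c S, Q is followed by z c S with FIRST {z}. Thus FOLLOW(Q) = {$, c, z}.
FOLLOW(P'): in P->Q z P', the suffix after P' is empty, so FOLLOW(P') ⊇ FOLLOW(P) = {$}; in Q->c P', the suffix after P' is empty, so FOLLOW(P') ⊇ FOLLOW(Q) = {$, c, z}. Thus FOLLOW(P') = {$, c, z}.

{$, c, z}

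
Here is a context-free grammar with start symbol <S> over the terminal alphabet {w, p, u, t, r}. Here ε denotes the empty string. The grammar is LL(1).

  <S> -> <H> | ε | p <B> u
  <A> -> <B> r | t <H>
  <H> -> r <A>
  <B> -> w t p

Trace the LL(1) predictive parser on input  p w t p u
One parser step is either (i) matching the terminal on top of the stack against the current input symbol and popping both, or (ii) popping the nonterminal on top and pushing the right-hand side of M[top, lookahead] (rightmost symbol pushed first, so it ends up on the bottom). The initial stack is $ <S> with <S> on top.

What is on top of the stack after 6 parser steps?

u

step 1: stack=$ <S>  input=p w t p u $  — expand <S> -> p <B> u
step 2: stack=$ u <B> p  input=p w t p u $  — match p
step 3: stack=$ u <B>  input=w t p u $  — expand <B> -> w t p
step 4: stack=$ u p t w  input=w t p u $  — match w
step 5: stack=$ u p t  input=t p u $  — match t
step 6: stack=$ u p  input=p u $  — match p
Stack after step 6: $ u (top = u).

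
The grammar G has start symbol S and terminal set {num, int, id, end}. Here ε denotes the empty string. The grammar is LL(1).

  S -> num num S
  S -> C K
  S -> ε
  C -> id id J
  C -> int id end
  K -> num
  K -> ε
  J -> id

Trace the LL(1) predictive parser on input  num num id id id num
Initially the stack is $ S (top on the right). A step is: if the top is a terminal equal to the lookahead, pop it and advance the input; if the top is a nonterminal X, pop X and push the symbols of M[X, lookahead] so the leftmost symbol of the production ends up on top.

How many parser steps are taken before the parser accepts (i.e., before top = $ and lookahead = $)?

11

      Stack        Input                   Action
   1  $ S          num num id id id num $  expand S -> num num S
   2  $ S num num  num num id id id num $  match num
   3  $ S num      num id id id num $      match num
   4  $ S          id id id num $          expand S -> C K
   5  $ K C        id id id num $          expand C -> id id J
   6  $ K J id id  id id id num $          match id
   7  $ K J id     id id num $             match id
   8  $ K J        id num $                expand J -> id
   9  $ K id       id num $                match id
  10  $ K          num $                   expand K -> num
  11  $ num        num $                   match num
Accept reached after 11 steps.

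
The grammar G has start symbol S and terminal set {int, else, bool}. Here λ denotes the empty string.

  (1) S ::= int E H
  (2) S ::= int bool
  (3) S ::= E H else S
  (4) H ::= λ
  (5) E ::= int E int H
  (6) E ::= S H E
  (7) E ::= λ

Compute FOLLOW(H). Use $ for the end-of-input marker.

{$, else, int}

FIRST(H): from H::=λ we get {λ}. So FIRST(H) = {λ}.
FIRST(S): from S::=int E H we get {int}; from S::=int bool we get {int}; from S::=E H else S we get {else, int}. So FIRST(S) = {else, int}.
FIRST(E): from E::=int E int H we get {int}; from E::=S H E we get {else, int}; from E::=λ we get {λ}. So FIRST(E) = {λ, else, int}.
FOLLOW(S) includes $ since S is the start symbol.
FOLLOW(S): in S::=E H else S, the suffix after S is empty (adds nothing new); in E::=S H E, S is followed by H E with FIRST {λ, else, int}; in E::=S H E, the suffix after S is nullable, so FOLLOW(S) ⊇ FOLLOW(E) = {$, else, int}. Thus FOLLOW(S) = {$, else, int}.
FOLLOW(E): in S::=int E H, E is followed by H with FIRST {λ}; in S::=int E H, the suffix after E is nullable, so FOLLOW(E) ⊇ FOLLOW(S) = {$, else, int}; in S::=E H else S, E is followed by H else S with FIRST {else}; in E::=int E int H, E is followed by int H with FIRST {int}; in E::=S H E, the suffix after E is empty (adds nothing new). Thus FOLLOW(E) = {$, else, int}.
FOLLOW(H): in S::=int E H, the suffix after H is empty, so FOLLOW(H) ⊇ FOLLOW(S) = {$, else, int}; in S::=E H else S, H is followed by else S with FIRST {else}; in E::=int E int H, the suffix after H is empty, so FOLLOW(H) ⊇ FOLLOW(E) = {$, else, int}; in E::=S H E, H is followed by E with FIRST {λ, else, int}; in E::=S H E, the suffix after H is nullable, so FOLLOW(H) ⊇ FOLLOW(E) = {$, else, int}. Thus FOLLOW(H) = {$, else, int}.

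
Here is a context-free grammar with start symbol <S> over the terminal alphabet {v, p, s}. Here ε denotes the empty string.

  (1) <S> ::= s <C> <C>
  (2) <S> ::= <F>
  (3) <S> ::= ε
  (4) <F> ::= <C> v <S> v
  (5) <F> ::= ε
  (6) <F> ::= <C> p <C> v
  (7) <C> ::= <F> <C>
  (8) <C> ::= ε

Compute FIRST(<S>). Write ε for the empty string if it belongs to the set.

{ε, p, s, v}

FIRST(<S>) = {ε, p, s, v}  (via <F>)
FIRST(<F>) = {ε, p, v}  (via <C> v <S> v, <C> p <C> v)
FIRST(<C>) = {ε, p, v}  (via <F> <C>)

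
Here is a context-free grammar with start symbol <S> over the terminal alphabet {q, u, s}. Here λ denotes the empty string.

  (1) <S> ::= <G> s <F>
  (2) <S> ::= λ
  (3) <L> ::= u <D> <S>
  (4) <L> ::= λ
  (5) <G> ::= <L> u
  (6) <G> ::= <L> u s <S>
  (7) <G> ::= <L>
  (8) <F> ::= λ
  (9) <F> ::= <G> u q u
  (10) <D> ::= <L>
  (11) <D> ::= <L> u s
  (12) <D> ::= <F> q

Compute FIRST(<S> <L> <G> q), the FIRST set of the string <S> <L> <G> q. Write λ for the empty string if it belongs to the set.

FIRST(<L>): from <L>::=u <D> <S> we get {u}; from <L>::=λ we get {λ}. So FIRST(<L>) = {λ, u}.
FIRST(<G>): from <G>::=<L> u we get {u}; from <G>::=<L> u s <S> we get {u}; from <G>::=<L> we get {λ, u}. So FIRST(<G>) = {λ, u}.
FIRST(<S>): from <S>::=<G> s <F> we get {s, u}; from <S>::=λ we get {λ}. So FIRST(<S>) = {λ, s, u}.
FIRST(<F>): from <F>::=λ we get {λ}; from <F>::=<G> u q u we get {u}. So FIRST(<F>) = {λ, u}.
FIRST(<D>): from <D>::=<L> we get {λ, u}; from <D>::=<L> u s we get {u}; from <D>::=<F> q we get {q, u}. So FIRST(<D>) = {λ, q, u}.
FIRST(<S> <L> <G> q): take FIRST of each symbol in turn, carrying on past any symbol whose FIRST contains λ; result {q, s, u}.

{q, s, u}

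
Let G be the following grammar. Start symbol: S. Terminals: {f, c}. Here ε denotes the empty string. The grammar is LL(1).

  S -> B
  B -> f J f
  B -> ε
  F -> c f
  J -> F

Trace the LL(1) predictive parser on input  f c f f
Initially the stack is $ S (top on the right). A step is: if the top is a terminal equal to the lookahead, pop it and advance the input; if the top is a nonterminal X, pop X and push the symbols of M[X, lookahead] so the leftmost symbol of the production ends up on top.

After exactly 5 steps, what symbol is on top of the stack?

c

step 1: stack=$ S  input=f c f f $  — expand S -> B
step 2: stack=$ B  input=f c f f $  — expand B -> f J f
step 3: stack=$ f J f  input=f c f f $  — match f
step 4: stack=$ f J  input=c f f $  — expand J -> F
step 5: stack=$ f F  input=c f f $  — expand F -> c f
Stack after step 5: $ f f c (top = c).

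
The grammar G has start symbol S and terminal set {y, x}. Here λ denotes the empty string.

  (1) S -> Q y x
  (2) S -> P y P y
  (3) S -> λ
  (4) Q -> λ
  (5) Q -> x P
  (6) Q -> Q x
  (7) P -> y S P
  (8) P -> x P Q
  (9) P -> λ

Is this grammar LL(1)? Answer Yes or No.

FIRST(S) = {λ, x, y}
FIRST(Q) = {λ, x}
FIRST(P) = {λ, x, y}
FOLLOW(S) = {$, x, y}
FOLLOW(Q) = {x, y}
FOLLOW(P) = {x, y}
Cell M[P, x] receives both P -> x P Q and P -> λ — the grammar is not LL(1).

No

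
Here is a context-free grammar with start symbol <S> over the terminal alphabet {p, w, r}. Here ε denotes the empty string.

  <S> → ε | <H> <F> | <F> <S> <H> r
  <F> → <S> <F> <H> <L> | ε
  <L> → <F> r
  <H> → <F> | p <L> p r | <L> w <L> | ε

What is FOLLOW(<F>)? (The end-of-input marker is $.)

FIRST(<S>): from <S>→ε we get {ε}; from <S>→<H> <F> we get {ε, p, r}; from <S>→<F> <S> <H> r we get {p, r}. So FIRST(<S>) = {ε, p, r}.
FIRST(<F>): from <F>→<S> <F> <H> <L> we get {p, r}; from <F>→ε we get {ε}. So FIRST(<F>) = {ε, p, r}.
FIRST(<L>): from <L>→<F> r we get {p, r}. So FIRST(<L>) = {p, r}.
FIRST(<H>): from <H>→<F> we get {ε, p, r}; from <H>→p <L> p r we get {p}; from <H>→<L> w <L> we get {p, r}; from <H>→ε we get {ε}. So FIRST(<H>) = {ε, p, r}.
FOLLOW(<S>) includes $ since <S> is the start symbol.
FOLLOW(<S>): in <S>→<F> <S> <H> r, <S> is followed by <H> r with FIRST {p, r}; in <F>→<S> <F> <H> <L>, <S> is followed by <F> <H> <L> with FIRST {p, r}. Thus FOLLOW(<S>) = {$, p, r}.
FOLLOW(<H>): in <S>→<H> <F>, <H> is followed by <F> with FIRST {ε, p, r}; in <S>→<H> <F>, the suffix after <H> is nullable, so FOLLOW(<H>) ⊇ FOLLOW(<S>) = {$, p, r}; in <S>→<F> <S> <H> r, <H> is followed by r with FIRST {r}; in <F>→<S> <F> <H> <L>, <H> is followed by <L> with FIRST {p, r}. Thus FOLLOW(<H>) = {$, p, r}.
FOLLOW(<F>): in <S>→<H> <F>, the suffix after <F> is empty, so FOLLOW(<F>) ⊇ FOLLOW(<S>) = {$, p, r}; in <S>→<F> <S> <H> r, <F> is followed by <S> <H> r with FIRST {p, r}; in <F>→<S> <F> <H> <L>, <F> is followed by <H> <L> with FIRST {p, r}; in <L>→<F> r, <F> is followed by r with FIRST {r}; in <H>→<F>, the suffix after <F> is empty, so FOLLOW(<F>) ⊇ FOLLOW(<H>) = {$, p, r}. Thus FOLLOW(<F>) = {$, p, r}.
FOLLOW(<L>): in <F>→<S> <F> <H> <L>, the suffix after <L> is empty, so FOLLOW(<L>) ⊇ FOLLOW(<F>) = {$, p, r}; in <H>→p <L> p r, <L> is followed by p r with FIRST {p}; in <H>→<L> w <L> (occurrence 1), <L> is followed by w <L> with FIRST {w}; in <H>→<L> w <L> (occurrence 2), the suffix after <L> is empty, so FOLLOW(<L>) ⊇ FOLLOW(<H>) = {$, p, r}. Thus FOLLOW(<L>) = {$, p, r, w}.

{$, p, r}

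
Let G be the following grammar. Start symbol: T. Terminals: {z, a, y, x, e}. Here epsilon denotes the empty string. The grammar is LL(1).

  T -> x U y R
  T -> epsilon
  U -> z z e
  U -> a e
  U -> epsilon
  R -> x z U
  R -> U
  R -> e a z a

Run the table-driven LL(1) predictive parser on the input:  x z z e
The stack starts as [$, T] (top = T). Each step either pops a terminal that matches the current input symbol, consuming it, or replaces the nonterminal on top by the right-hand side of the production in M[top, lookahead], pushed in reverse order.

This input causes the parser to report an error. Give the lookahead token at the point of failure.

$

step 1: stack=$ T  input=x z z e $  — expand T -> x U y R
step 2: stack=$ R y U x  input=x z z e $  — match x
step 3: stack=$ R y U  input=z z e $  — expand U -> z z e
step 4: stack=$ R y e z z  input=z z e $  — match z
step 5: stack=$ R y e z  input=z e $  — match z
step 6: stack=$ R y e  input=e $  — match e
step 7: stack=$ R y  input=$  — error: top is terminal y but lookahead is $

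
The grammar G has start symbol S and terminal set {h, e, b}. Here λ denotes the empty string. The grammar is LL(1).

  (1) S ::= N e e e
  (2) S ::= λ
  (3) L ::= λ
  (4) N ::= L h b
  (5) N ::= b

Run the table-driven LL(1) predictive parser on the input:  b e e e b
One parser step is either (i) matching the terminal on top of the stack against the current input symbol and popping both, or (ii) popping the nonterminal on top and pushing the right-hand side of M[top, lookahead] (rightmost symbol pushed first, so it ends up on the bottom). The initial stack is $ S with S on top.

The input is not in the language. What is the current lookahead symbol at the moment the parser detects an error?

step 1: stack=$ S  input=b e e e b $  — expand S ::= N e e e
step 2: stack=$ e e e N  input=b e e e b $  — expand N ::= b
step 3: stack=$ e e e b  input=b e e e b $  — match b
step 4: stack=$ e e e  input=e e e b $  — match e
step 5: stack=$ e e  input=e e b $  — match e
step 6: stack=$ e  input=e b $  — match e
step 7: stack=$  input=b $  — error: stack empty but input remains

b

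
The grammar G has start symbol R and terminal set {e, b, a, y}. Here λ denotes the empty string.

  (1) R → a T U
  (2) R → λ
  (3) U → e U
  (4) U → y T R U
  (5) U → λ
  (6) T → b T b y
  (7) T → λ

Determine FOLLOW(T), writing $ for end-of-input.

FIRST(R): from R→a T U we get {a}; from R→λ we get {λ}. So FIRST(R) = {λ, a}.
FIRST(U): from U→e U we get {e}; from U→y T R U we get {y}; from U→λ we get {λ}. So FIRST(U) = {λ, e, y}.
FIRST(T): from T→b T b y we get {b}; from T→λ we get {λ}. So FIRST(T) = {λ, b}.
FOLLOW(R) includes $ since R is the start symbol.
FOLLOW(R): in U→y T R U, R is followed by U with FIRST {λ, e, y}; in U→y T R U, the suffix after R is nullable, so FOLLOW(R) ⊇ FOLLOW(U) = {$, e, y}. Thus FOLLOW(R) = {$, e, y}.
FOLLOW(U): in R→a T U, the suffix after U is empty, so FOLLOW(U) ⊇ FOLLOW(R) = {$, e, y}; in U→e U, the suffix after U is empty (adds nothing new); in U→y T R U, the suffix after U is empty (adds nothing new). Thus FOLLOW(U) = {$, e, y}.
FOLLOW(T): in R→a T U, T is followed by U with FIRST {λ, e, y}; in R→a T U, the suffix after T is nullable, so FOLLOW(T) ⊇ FOLLOW(R) = {$, e, y}; in U→y T R U, T is followed by R U with FIRST {λ, a, e, y}; in U→y T R U, the suffix after T is nullable, so FOLLOW(T) ⊇ FOLLOW(U) = {$, e, y}; in T→b T b y, T is followed by b y with FIRST {b}. Thus FOLLOW(T) = {$, a, b, e, y}.

{$, a, b, e, y}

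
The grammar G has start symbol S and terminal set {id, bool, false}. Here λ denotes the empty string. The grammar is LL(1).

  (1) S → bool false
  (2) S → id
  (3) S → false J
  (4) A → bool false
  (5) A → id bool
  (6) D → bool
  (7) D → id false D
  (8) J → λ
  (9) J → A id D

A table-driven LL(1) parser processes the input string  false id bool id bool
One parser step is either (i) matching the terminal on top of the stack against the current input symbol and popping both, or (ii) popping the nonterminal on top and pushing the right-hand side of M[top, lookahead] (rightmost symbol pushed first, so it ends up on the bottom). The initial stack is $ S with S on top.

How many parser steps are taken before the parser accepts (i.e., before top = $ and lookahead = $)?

9

     Stack           Input                    Action
  1  $ S             false id bool id bool $  expand S → false J
  2  $ J false       false id bool id bool $  match false
  3  $ J             id bool id bool $        expand J → A id D
  4  $ D id A        id bool id bool $        expand A → id bool
  5  $ D id bool id  id bool id bool $        match id
  6  $ D id bool     bool id bool $           match bool
  7  $ D id          id bool $                match id
  8  $ D             bool $                   expand D → bool
  9  $ bool          bool $                   match bool
Accept reached after 9 steps.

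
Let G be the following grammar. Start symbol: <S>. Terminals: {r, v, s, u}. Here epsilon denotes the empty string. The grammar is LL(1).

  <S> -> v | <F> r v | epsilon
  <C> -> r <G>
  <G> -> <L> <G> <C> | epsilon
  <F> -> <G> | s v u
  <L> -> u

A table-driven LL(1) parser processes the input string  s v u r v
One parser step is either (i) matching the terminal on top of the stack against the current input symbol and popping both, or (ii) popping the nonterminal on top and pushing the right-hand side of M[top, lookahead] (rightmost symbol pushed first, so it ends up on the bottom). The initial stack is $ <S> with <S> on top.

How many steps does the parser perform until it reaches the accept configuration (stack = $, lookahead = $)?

step 1: stack=$ <S>  input=s v u r v $  — expand <S> -> <F> r v
step 2: stack=$ v r <F>  input=s v u r v $  — expand <F> -> s v u
step 3: stack=$ v r u v s  input=s v u r v $  — match s
step 4: stack=$ v r u v  input=v u r v $  — match v
step 5: stack=$ v r u  input=u r v $  — match u
step 6: stack=$ v r  input=r v $  — match r
step 7: stack=$ v  input=v $  — match v
Accept reached after 7 steps.

7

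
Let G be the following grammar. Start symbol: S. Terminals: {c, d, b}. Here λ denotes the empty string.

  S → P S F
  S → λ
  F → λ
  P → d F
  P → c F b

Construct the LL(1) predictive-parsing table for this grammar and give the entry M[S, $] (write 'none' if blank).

FIRST(F): from F→λ we get {λ}. So FIRST(F) = {λ}.
FIRST(P): from P→d F we get {d}; from P→c F b we get {c}. So FIRST(P) = {c, d}.
FIRST(S): from S→P S F we get {c, d}; from S→λ we get {λ}. So FIRST(S) = {λ, c, d}.
FOLLOW(S) includes $ since S is the start symbol.
FOLLOW(S): in S→P S F, S is followed by F with FIRST {λ}; in S→P S F, the suffix after S is nullable (adds nothing new). Thus FOLLOW(S) = {$}.
For S → P S F: FIRST(P S F) = {c, d}, so it goes in M[S, t] for t ∈ {c, d}.
For S → λ: FIRST(λ) = {λ}, so it goes in M[S, t] for t ∈ {}; since λ ∈ FIRST, also for every t ∈ FOLLOW(S) = {$}.

S → λ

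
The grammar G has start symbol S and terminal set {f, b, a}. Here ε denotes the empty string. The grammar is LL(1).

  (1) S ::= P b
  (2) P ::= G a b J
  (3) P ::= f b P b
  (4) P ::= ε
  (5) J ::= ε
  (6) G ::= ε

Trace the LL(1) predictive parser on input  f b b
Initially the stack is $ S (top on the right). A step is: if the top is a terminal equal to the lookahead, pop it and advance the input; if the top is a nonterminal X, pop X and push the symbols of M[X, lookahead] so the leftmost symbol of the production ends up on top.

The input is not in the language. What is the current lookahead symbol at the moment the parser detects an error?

$

step 1: stack=$ S  input=f b b $  — expand S ::= P b
step 2: stack=$ b P  input=f b b $  — expand P ::= f b P b
step 3: stack=$ b b P b f  input=f b b $  — match f
step 4: stack=$ b b P b  input=b b $  — match b
step 5: stack=$ b b P  input=b $  — expand P ::= ε
step 6: stack=$ b b  input=b $  — match b
step 7: stack=$ b  input=$  — error: top is terminal b but lookahead is $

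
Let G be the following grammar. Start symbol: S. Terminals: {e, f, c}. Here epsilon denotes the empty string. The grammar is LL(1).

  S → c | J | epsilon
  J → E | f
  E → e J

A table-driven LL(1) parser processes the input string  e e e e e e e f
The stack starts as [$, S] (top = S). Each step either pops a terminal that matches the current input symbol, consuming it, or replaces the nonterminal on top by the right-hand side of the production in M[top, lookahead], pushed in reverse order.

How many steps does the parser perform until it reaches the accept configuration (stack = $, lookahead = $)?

step 1: stack=$ S  input=e e e e e e e f $  — expand S → J
step 2: stack=$ J  input=e e e e e e e f $  — expand J → E
step 3: stack=$ E  input=e e e e e e e f $  — expand E → e J
step 4: stack=$ J e  input=e e e e e e e f $  — match e
step 5: stack=$ J  input=e e e e e e f $  — expand J → E
step 6: stack=$ E  input=e e e e e e f $  — expand E → e J
step 7: stack=$ J e  input=e e e e e e f $  — match e
step 8: stack=$ J  input=e e e e e f $  — expand J → E
step 9: stack=$ E  input=e e e e e f $  — expand E → e J
step 10: stack=$ J e  input=e e e e e f $  — match e
step 11: stack=$ J  input=e e e e f $  — expand J → E
step 12: stack=$ E  input=e e e e f $  — expand E → e J
step 13: stack=$ J e  input=e e e e f $  — match e
step 14: stack=$ J  input=e e e f $  — expand J → E
step 15: stack=$ E  input=e e e f $  — expand E → e J
step 16: stack=$ J e  input=e e e f $  — match e
step 17: stack=$ J  input=e e f $  — expand J → E
step 18: stack=$ E  input=e e f $  — expand E → e J
step 19: stack=$ J e  input=e e f $  — match e
step 20: stack=$ J  input=e f $  — expand J → E
step 21: stack=$ E  input=e f $  — expand E → e J
step 22: stack=$ J e  input=e f $  — match e
step 23: stack=$ J  input=f $  — expand J → f
step 24: stack=$ f  input=f $  — match f
Accept reached after 24 steps.

24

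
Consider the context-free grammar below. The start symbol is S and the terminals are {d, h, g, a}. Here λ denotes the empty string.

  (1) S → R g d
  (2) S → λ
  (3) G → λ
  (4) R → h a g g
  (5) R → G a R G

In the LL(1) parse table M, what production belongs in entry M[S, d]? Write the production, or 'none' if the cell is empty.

none

FIRST(G): from G→λ we get {λ}. So FIRST(G) = {λ}.
FIRST(R): from R→h a g g we get {h}; from R→G a R G we get {a}. So FIRST(R) = {a, h}.
FIRST(S): from S→R g d we get {a, h}; from S→λ we get {λ}. So FIRST(S) = {λ, a, h}.
FOLLOW(S) includes $ since S is the start symbol.
FOLLOW(S): S appears on no right-hand side. Thus FOLLOW(S) = {$}.
For S → R g d: FIRST(R g d) = {a, h}, so it goes in M[S, t] for t ∈ {a, h}.
For S → λ: FIRST(λ) = {λ}, so it goes in M[S, t] for t ∈ {}; since λ ∈ FIRST, also for every t ∈ FOLLOW(S) = {$}.
None of these place a production in M[S, d].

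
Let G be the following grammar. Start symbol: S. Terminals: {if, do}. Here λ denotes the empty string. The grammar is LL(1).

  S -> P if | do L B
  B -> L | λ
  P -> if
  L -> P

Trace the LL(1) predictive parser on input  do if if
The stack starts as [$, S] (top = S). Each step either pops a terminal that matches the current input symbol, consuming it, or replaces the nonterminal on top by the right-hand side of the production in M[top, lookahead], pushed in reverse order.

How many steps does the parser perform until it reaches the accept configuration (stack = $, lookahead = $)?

9

step 1: stack=$ S  input=do if if $  — expand S -> do L B
step 2: stack=$ B L do  input=do if if $  — match do
step 3: stack=$ B L  input=if if $  — expand L -> P
step 4: stack=$ B P  input=if if $  — expand P -> if
step 5: stack=$ B if  input=if if $  — match if
step 6: stack=$ B  input=if $  — expand B -> L
step 7: stack=$ L  input=if $  — expand L -> P
step 8: stack=$ P  input=if $  — expand P -> if
step 9: stack=$ if  input=if $  — match if
Accept reached after 9 steps.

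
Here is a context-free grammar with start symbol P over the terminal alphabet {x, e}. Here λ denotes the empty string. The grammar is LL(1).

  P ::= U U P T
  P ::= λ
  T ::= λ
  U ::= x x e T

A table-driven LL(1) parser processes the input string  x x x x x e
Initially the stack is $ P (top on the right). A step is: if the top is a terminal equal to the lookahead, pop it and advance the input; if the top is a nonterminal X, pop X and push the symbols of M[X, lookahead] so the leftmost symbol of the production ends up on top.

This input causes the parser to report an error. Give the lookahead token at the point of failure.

     Stack            Input          Action
  1  $ P              x x x x x e $  expand P ::= U U P T
  2  $ T P U U        x x x x x e $  expand U ::= x x e T
  3  $ T P U T e x x  x x x x x e $  match x
  4  $ T P U T e x    x x x x e $    match x
  5  $ T P U T e      x x x e $      error: top is terminal e but lookahead is x

x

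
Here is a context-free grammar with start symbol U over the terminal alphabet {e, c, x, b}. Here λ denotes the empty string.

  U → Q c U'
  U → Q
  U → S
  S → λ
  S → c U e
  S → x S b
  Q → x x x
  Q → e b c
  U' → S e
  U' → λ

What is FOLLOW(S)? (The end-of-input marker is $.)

{$, b, e}

FIRST(S): from S→λ we get {λ}; from S→c U e we get {c}; from S→x S b we get {x}. So FIRST(S) = {λ, c, x}.
FIRST(Q): from Q→x x x we get {x}; from Q→e b c we get {e}. So FIRST(Q) = {e, x}.
FIRST(U): from U→Q c U' we get {e, x}; from U→Q we get {e, x}; from U→S we get {λ, c, x}. So FIRST(U) = {λ, c, e, x}.
FIRST(U'): from U'→S e we get {c, e, x}; from U'→λ we get {λ}. So FIRST(U') = {λ, c, e, x}.
FOLLOW(U) includes $ since U is the start symbol.
FOLLOW(U): in S→c U e, U is followed by e with FIRST {e}. Thus FOLLOW(U) = {$, e}.
FOLLOW(S): in U→S, the suffix after S is empty, so FOLLOW(S) ⊇ FOLLOW(U) = {$, e}; in S→x S b, S is followed by b with FIRST {b}; in U'→S e, S is followed by e with FIRST {e}. Thus FOLLOW(S) = {$, b, e}.
FOLLOW(Q): in U→Q c U', Q is followed by c U' with FIRST {c}; in U→Q, the suffix after Q is empty, so FOLLOW(Q) ⊇ FOLLOW(U) = {$, e}. Thus FOLLOW(Q) = {$, c, e}.
FOLLOW(U'): in U→Q c U', the suffix after U' is empty, so FOLLOW(U') ⊇ FOLLOW(U) = {$, e}. Thus FOLLOW(U') = {$, e}.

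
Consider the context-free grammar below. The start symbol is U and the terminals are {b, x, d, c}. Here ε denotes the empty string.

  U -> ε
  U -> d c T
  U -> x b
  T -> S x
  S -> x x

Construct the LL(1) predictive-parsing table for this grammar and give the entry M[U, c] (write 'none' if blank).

none

FIRST(U) = {ε, d, x}
FIRST(S) = {x}
FIRST(T) = {x}  (via S x)
FOLLOW(U) includes $ since U is the start symbol.
FOLLOW(U): U appears on no right-hand side. Thus FOLLOW(U) = {$}.
For U -> ε: FIRST(ε) = {ε}, so it goes in M[U, t] for t ∈ {}; since ε ∈ FIRST, also for every t ∈ FOLLOW(U) = {$}.
For U -> d c T: FIRST(d c T) = {d}, so it goes in M[U, t] for t ∈ {d}.
For U -> x b: FIRST(x b) = {x}, so it goes in M[U, t] for t ∈ {x}.
None of these place a production in M[U, c].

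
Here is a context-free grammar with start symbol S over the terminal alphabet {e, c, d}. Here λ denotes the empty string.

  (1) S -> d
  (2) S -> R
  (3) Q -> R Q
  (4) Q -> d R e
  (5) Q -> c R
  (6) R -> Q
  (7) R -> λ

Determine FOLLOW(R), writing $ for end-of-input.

FIRST(S) = {λ, c, d}  (via R)
FIRST(Q) = {c, d}  (via R Q)
FIRST(R) = {λ, c, d}  (via Q)
FOLLOW(S) includes $ since S is the start symbol.
FOLLOW(S): S appears on no right-hand side. Thus FOLLOW(S) = {$}.
FOLLOW(Q): in Q->R Q, the suffix after Q is empty (adds nothing new); in R->Q, the suffix after Q is empty, so FOLLOW(Q) ⊇ FOLLOW(R) = {$, c, d, e}. Thus FOLLOW(Q) = {$, c, d, e}.
FOLLOW(R): in S->R, the suffix after R is empty, so FOLLOW(R) ⊇ FOLLOW(S) = {$}; in Q->R Q, R is followed by Q with FIRST {c, d}; in Q->d R e, R is followed by e with FIRST {e}; in Q->c R, the suffix after R is empty, so FOLLOW(R) ⊇ FOLLOW(Q) = {$, c, d, e}. Thus FOLLOW(R) = {$, c, d, e}.

{$, c, d, e}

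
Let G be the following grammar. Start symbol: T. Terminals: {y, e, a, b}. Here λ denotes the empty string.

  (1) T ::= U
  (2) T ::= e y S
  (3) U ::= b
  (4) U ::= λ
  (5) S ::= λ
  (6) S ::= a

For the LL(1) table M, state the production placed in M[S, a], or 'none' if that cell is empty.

S ::= a

FIRST(U) = {λ, b}
FIRST(S) = {λ, a}
FIRST(T) = {λ, b, e}  (via U)
FOLLOW(T) includes $ since T is the start symbol.
FOLLOW(T): T appears on no right-hand side. Thus FOLLOW(T) = {$}.
FOLLOW(S): in T::=e y S, the suffix after S is empty, so FOLLOW(S) ⊇ FOLLOW(T) = {$}. Thus FOLLOW(S) = {$}.
For S ::= λ: FIRST(λ) = {λ}, so it goes in M[S, t] for t ∈ {}; since λ ∈ FIRST, also for every t ∈ FOLLOW(S) = {$}.
For S ::= a: FIRST(a) = {a}, so it goes in M[S, t] for t ∈ {a}.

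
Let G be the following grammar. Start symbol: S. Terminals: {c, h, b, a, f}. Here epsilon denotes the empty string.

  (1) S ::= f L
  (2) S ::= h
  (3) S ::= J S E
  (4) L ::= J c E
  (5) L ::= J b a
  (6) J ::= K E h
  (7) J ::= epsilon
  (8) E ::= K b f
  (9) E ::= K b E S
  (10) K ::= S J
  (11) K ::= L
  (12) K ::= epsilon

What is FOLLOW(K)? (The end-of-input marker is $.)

FIRST(S): from S::=f L we get {f}; from S::=h we get {h}; from S::=J S E we get {b, c, f, h}. So FIRST(S) = {b, c, f, h}.
FIRST(L): from L::=J c E we get {b, c, f, h}; from L::=J b a we get {b, c, f, h}. So FIRST(L) = {b, c, f, h}.
FIRST(K): from K::=S J we get {b, c, f, h}; from K::=L we get {b, c, f, h}; from K::=epsilon we get {epsilon}. So FIRST(K) = {epsilon, b, c, f, h}.
FIRST(E): from E::=K b f we get {b, c, f, h}; from E::=K b E S we get {b, c, f, h}. So FIRST(E) = {b, c, f, h}.
FIRST(J): from J::=K E h we get {b, c, f, h}; from J::=epsilon we get {epsilon}. So FIRST(J) = {epsilon, b, c, f, h}.
FOLLOW(S) includes $ since S is the start symbol.
FOLLOW(K): in J::=K E h, K is followed by E h with FIRST {b, c, f, h}; in E::=K b f, K is followed by b f with FIRST {b}; in E::=K b E S, K is followed by b E S with FIRST {b}. Thus FOLLOW(K) = {b, c, f, h}.
FOLLOW(J): in S::=J S E, J is followed by S E with FIRST {b, c, f, h}; in L::=J c E, J is followed by c E with FIRST {c}; in L::=J b a, J is followed by b a with FIRST {b}; in K::=S J, the suffix after J is empty, so FOLLOW(J) ⊇ FOLLOW(K) = {b, c, f, h}. Thus FOLLOW(J) = {b, c, f, h}.
FOLLOW(S): in S::=J S E, S is followed by E with FIRST {b, c, f, h}; in E::=K b E S, the suffix after S is empty, so FOLLOW(S) ⊇ FOLLOW(E) = {$, b, c, f, h}; in K::=S J, S is followed by J with FIRST {epsilon, b, c, f, h}; in K::=S J, the suffix after S is nullable, so FOLLOW(S) ⊇ FOLLOW(K) = {b, c, f, h}. Thus FOLLOW(S) = {$, b, c, f, h}.
FOLLOW(L): in S::=f L, the suffix after L is empty, so FOLLOW(L) ⊇ FOLLOW(S) = {$, b, c, f, h}; in K::=L, the suffix after L is empty, so FOLLOW(L) ⊇ FOLLOW(K) = {b, c, f, h}. Thus FOLLOW(L) = {$, b, c, f, h}.
FOLLOW(E): in S::=J S E, the suffix after E is empty, so FOLLOW(E) ⊇ FOLLOW(S) = {$, b, c, f, h}; in L::=J c E, the suffix after E is empty, so FOLLOW(E) ⊇ FOLLOW(L) = {$, b, c, f, h}; in J::=K E h, E is followed by h with FIRST {h}; in E::=K b E S, E is followed by S with FIRST {b, c, f, h}. Thus FOLLOW(E) = {$, b, c, f, h}.

{b, c, f, h}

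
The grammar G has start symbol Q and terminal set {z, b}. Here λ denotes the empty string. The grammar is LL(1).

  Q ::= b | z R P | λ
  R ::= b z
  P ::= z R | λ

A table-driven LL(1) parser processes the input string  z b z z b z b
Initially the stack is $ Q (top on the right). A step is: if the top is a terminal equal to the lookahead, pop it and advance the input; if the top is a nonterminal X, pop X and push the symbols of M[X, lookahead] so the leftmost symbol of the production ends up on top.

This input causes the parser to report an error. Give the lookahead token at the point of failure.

step 1: stack=$ Q  input=z b z z b z b $  — expand Q ::= z R P
step 2: stack=$ P R z  input=z b z z b z b $  — match z
step 3: stack=$ P R  input=b z z b z b $  — expand R ::= b z
step 4: stack=$ P z b  input=b z z b z b $  — match b
step 5: stack=$ P z  input=z z b z b $  — match z
step 6: stack=$ P  input=z b z b $  — expand P ::= z R
step 7: stack=$ R z  input=z b z b $  — match z
step 8: stack=$ R  input=b z b $  — expand R ::= b z
step 9: stack=$ z b  input=b z b $  — match b
step 10: stack=$ z  input=z b $  — match z
step 11: stack=$  input=b $  — error: stack empty but input remains

b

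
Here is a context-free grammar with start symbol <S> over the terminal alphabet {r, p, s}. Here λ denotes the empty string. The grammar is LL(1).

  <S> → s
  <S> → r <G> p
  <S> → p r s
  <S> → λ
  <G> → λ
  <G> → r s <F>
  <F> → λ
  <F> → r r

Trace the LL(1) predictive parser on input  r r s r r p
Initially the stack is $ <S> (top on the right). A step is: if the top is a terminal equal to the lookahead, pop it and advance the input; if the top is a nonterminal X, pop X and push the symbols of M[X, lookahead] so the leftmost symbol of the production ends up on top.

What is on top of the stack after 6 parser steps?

step 1: stack=$ <S>  input=r r s r r p $  — expand <S> → r <G> p
step 2: stack=$ p <G> r  input=r r s r r p $  — match r
step 3: stack=$ p <G>  input=r s r r p $  — expand <G> → r s <F>
step 4: stack=$ p <F> s r  input=r s r r p $  — match r
step 5: stack=$ p <F> s  input=s r r p $  — match s
step 6: stack=$ p <F>  input=r r p $  — expand <F> → r r
Stack after step 6: $ p r r (top = r).

r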